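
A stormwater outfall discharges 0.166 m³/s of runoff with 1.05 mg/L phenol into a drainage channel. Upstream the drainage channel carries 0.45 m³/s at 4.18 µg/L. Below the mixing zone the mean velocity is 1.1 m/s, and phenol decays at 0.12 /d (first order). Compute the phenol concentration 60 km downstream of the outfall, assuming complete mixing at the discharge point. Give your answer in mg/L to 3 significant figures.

4.18 µg/L = 0.00418 mg/L.
After complete mixing, C₀ = (0.166·1.05 + 0.45·0.00418) / 0.616 = 0.286 mg/L.
Travel time t = 6e+04 m / 1.1 m/s = 5.455e+04 s = 0.6313 d.
C = 0.286·exp(−0.12·0.6313) = 0.286·0.927 = 0.2651 mg/L.

0.265 mg/L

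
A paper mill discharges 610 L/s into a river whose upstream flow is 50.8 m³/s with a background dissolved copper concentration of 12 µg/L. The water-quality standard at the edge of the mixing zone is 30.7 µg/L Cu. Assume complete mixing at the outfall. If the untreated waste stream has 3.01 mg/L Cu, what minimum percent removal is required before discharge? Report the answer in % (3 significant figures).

610 L/s = 0.61 m³/s.
12 µg/L = 0.012 mg/L.
30.7 µg/L = 0.0307 mg/L.
Mass balance: 0.0307·51.41 = 0.61·Cₑ + 50.8·0.012.
Cₑ = (1.578 − 0.6096) / 0.61 = 1.588 mg/L.
Required removal = 1 − 1.588/3.01 = 47.24 %.

47.2 %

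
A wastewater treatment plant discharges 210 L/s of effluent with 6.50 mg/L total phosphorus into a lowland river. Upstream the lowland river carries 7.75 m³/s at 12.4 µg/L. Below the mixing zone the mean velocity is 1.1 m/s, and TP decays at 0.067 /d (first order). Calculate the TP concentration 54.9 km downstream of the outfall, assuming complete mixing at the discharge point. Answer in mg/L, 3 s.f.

210 L/s = 0.21 m³/s.
12.4 µg/L = 0.0124 mg/L.
After complete mixing, C₀ = (0.21·6.5 + 7.75·0.0124) / 7.96 = 0.1836 mg/L.
Travel time t = 5.49e+04 m / 1.1 m/s = 4.991e+04 s = 0.5777 d.
C = 0.1836·exp(−0.067·0.5777) = 0.1836·0.962 = 0.1766 mg/L.

0.177 mg/L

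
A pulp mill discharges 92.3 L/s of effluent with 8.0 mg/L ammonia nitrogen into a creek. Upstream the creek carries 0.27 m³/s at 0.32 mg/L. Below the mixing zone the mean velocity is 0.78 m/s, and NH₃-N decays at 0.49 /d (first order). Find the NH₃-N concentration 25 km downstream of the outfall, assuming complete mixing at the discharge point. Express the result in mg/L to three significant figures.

92.3 L/s = 0.0923 m³/s.
After complete mixing, C₀ = (0.0923·8 + 0.27·0.32) / 0.3623 = 2.277 mg/L.
Travel time t = 2.5e+04 m / 0.78 m/s = 3.205e+04 s = 0.371 d.
C = 2.277·exp(−0.49·0.371) = 2.277·0.8338 = 1.898 mg/L.

1.90 mg/L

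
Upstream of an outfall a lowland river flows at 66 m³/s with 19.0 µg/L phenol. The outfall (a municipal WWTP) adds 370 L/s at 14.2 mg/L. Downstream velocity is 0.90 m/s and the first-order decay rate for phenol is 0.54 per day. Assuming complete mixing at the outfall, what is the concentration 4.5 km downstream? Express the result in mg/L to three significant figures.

370 L/s = 0.37 m³/s.
19.0 µg/L = 0.019 mg/L.
After complete mixing, C₀ = (0.37·14.2 + 66·0.019) / 66.37 = 0.09806 mg/L.
Travel time t = 4500 m / 0.90 m/s = 5000 s = 0.05787 d.
C = 0.09806·exp(−0.54·0.05787) = 0.09806·0.9692 = 0.09504 mg/L.

0.0950 mg/L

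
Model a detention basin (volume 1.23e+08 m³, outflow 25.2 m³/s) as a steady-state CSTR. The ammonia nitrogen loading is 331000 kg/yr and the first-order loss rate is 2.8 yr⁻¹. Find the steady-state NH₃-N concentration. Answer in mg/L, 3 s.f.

Outflow Q = 25.2 m³/s × 3.156e+07 s/yr = 7.953e+08 m³/yr.
Steady-state CSTR mass balance: W = Q·C + k·V·C, so C = W/(Q + kV).
Q + kV = 7.953e+08 + 2.8·1.23e+08 = 1.14e+09 m³/yr.
C = 331000/1.14e+09 = 0.0002904 kg/m³ = 0.2904 mg/L.

0.290 mg/L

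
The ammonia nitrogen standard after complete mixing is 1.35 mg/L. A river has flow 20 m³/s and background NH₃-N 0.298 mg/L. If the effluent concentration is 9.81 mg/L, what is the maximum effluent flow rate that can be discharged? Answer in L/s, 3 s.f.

2490 L/s

Mass balance at complete mixing: C_std·(Q_w + Q_r) = Q_w·C_e + Q_r·C_b.
Rearranging, Q_w = Q_r·(C_std − C_b)/(C_e − C_std) = 20·(1.35 − 0.298) / (9.81 − 1.35) = 2.487 m³/s.
= 2487 L/s.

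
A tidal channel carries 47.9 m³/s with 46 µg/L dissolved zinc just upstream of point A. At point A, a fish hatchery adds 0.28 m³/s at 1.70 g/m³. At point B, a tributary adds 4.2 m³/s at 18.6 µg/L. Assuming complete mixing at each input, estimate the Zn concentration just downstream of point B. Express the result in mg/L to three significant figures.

46 µg/L = 0.046 mg/L.
After input A: C = (47.9·0.046 + 0.28·1.7) / 48.18 = 0.05561 mg/L.
18.6 µg/L = 0.0186 mg/L.
After input B: C = (48.18·0.05561 + 4.2·0.0186) / 52.38 = 0.05264 mg/L.

0.0526 mg/L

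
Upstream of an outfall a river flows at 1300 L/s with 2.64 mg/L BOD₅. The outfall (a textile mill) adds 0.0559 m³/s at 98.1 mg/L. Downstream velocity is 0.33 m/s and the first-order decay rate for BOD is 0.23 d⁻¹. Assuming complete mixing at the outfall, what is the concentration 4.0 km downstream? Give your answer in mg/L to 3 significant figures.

1300 L/s = 1.3 m³/s.
After complete mixing, C₀ = (0.0559·98.1 + 1.3·2.64) / 1.356 = 6.576 mg/L.
Travel time t = 4000 m / 0.33 m/s = 1.212e+04 s = 0.1403 d.
C = 6.576·exp(−0.23·0.1403) = 6.576·0.9682 = 6.367 mg/L.

6.37 mg/L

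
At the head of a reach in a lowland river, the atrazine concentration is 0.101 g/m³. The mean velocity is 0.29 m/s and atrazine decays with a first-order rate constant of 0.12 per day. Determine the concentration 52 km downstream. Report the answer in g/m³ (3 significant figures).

0.0787 g/m³

Travel time t = 52 km / 0.29 m/s = 5.2e+04/0.29 = 1.793e+05 s = 2.075 d.
First-order decay: C = 0.101·exp(−0.12·2.075) = 0.101·0.7795 = 0.07873 g/m³.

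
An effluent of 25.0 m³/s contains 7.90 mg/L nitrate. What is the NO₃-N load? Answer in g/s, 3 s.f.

Mass flux = Q·C = 25 m³/s × 7.9 g/m³ = 197.5 g/s.

198 g/s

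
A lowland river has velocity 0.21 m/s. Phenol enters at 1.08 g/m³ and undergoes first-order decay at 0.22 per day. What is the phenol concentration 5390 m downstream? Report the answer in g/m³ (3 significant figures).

Travel time t = 5390 m / 0.21 m/s = 5390/0.21 = 2.567e+04 s = 0.2971 d.
First-order decay: C = 1.08·exp(−0.22·0.2971) = 1.08·0.9367 = 1.012 g/m³.

1.01 g/m³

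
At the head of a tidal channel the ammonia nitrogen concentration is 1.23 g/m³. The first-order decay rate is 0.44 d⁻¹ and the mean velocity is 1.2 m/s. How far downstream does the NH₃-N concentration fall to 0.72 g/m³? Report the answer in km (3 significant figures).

126 km

From C = C₀·e^(−kt), t = ln(C₀/C)/k = ln(1.23/0.72)/0.44 = 0.5355/0.44 = 1.217 d.
Distance = v·t = 1.2 m/s × 1.052e+05 s = 1.262e+05 m = 126.2 km.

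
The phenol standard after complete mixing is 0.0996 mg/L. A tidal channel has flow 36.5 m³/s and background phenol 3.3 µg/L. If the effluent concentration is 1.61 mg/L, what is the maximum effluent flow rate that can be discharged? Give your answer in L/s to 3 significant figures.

2330 L/s

3.3 µg/L = 0.0033 mg/L.
Mass balance at complete mixing: C_std·(Q_w + Q_r) = Q_w·C_e + Q_r·C_b.
Rearranging, Q_w = Q_r·(C_std − C_b)/(C_e − C_std) = 36.5·(0.0996 − 0.0033) / (1.61 − 0.0996) = 2.327 m³/s.
= 2327 L/s.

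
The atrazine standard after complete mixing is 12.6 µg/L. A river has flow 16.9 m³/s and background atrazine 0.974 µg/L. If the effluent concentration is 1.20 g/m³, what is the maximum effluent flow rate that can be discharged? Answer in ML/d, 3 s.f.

0.974 µg/L = 0.000974 mg/L.
12.6 µg/L = 0.0126 mg/L.
Mass balance at complete mixing: C_std·(Q_w + Q_r) = Q_w·C_e + Q_r·C_b.
Rearranging, Q_w = Q_r·(C_std − C_b)/(C_e − C_std) = 16.9·(0.0126 − 0.000974) / (1.2 − 0.0126) = 0.1655 m³/s.
= 14.3 ML/d.

14.3 ML/d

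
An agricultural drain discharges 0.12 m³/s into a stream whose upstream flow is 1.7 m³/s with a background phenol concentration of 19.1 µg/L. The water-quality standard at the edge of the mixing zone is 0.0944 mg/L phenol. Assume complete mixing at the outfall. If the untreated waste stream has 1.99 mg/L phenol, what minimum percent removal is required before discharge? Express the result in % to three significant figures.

19.1 µg/L = 0.0191 mg/L.
Mass balance: 0.0944·1.82 = 0.12·Cₑ + 1.7·0.0191.
Cₑ = (0.1718 − 0.03247) / 0.12 = 1.161 mg/L.
Required removal = 1 − 1.161/1.99 = 41.65 %.

41.7 %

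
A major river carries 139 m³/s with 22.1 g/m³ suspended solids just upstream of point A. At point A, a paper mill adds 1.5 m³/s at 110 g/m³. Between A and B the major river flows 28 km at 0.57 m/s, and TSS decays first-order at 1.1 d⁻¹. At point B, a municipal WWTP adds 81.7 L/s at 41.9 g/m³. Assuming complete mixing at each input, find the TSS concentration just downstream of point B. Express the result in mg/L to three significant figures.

12.3 mg/L

After input A: C = (139·22.1 + 1.5·110) / 140.5 = 23.04 mg/L.
Over the 28 km reach to input B (t = 4.912e+04 s = 0.5686 d), decay gives C = 23.04·exp(−1.1·0.5686) = 12.33 mg/L.
81.7 L/s = 0.0817 m³/s.
After input B: C = (140.5·12.33 + 0.0817·41.9) / 140.6 = 12.34 mg/L.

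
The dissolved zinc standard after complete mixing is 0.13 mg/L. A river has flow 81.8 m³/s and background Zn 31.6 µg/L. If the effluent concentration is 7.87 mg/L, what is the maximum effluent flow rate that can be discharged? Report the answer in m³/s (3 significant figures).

1.04 m³/s

31.6 µg/L = 0.0316 mg/L.
Mass balance at complete mixing: C_std·(Q_w + Q_r) = Q_w·C_e + Q_r·C_b.
Rearranging, Q_w = Q_r·(C_std − C_b)/(C_e − C_std) = 81.8·(0.13 − 0.0316) / (7.87 − 0.13) = 1.04 m³/s.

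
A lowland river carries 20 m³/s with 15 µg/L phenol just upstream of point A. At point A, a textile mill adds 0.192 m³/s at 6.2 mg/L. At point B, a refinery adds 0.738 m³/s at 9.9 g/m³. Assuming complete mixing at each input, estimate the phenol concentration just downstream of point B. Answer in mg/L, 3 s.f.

15 µg/L = 0.015 mg/L.
After input A: C = (20·0.015 + 0.192·6.2) / 20.19 = 0.07381 mg/L.
After input B: C = (20.19·0.07381 + 0.738·9.9) / 20.93 = 0.4203 mg/L.

0.420 mg/L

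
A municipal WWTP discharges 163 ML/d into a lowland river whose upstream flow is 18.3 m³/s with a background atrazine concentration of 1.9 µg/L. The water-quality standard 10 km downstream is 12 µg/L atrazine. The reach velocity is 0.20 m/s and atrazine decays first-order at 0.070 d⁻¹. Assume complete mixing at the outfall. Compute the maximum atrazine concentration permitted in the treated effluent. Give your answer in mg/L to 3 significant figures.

163 ML/d = 1.887 m³/s.
1.9 µg/L = 0.0019 mg/L.
12 µg/L = 0.012 mg/L.
Travel time to the compliance point: t = 1e+04/0.20 = 5e+04 s = 0.5787 d; decay factor exp(−0.070·0.5787) = 0.9603.
So the concentration just after mixing may be at most 0.012/0.9603 = 0.0125 mg/L.
Mass balance: 0.0125·20.19 = 1.887·Cₑ + 18.3·0.0019.
Cₑ = (0.2523 − 0.03477) / 1.887 = 0.1153 mg/L.

0.115 mg/L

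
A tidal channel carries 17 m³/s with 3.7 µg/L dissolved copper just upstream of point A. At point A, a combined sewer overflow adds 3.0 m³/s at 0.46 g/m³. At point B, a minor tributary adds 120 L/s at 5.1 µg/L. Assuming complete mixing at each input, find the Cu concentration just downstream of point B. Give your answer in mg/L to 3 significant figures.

3.7 µg/L = 0.0037 mg/L.
After input A: C = (17·0.0037 + 3·0.46) / 20 = 0.07215 mg/L.
120 L/s = 0.12 m³/s.
5.1 µg/L = 0.0051 mg/L.
After input B: C = (20·0.07215 + 0.12·0.0051) / 20.12 = 0.07175 mg/L.

0.0717 mg/L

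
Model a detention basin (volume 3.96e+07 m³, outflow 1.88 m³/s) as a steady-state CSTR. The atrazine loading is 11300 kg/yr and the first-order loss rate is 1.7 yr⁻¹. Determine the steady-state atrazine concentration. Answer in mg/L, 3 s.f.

0.0892 mg/L

Outflow Q = 1.88 m³/s × 3.156e+07 s/yr = 5.933e+07 m³/yr.
Steady-state CSTR mass balance: W = Q·C + k·V·C, so C = W/(Q + kV).
Q + kV = 5.933e+07 + 1.7·3.96e+07 = 1.266e+08 m³/yr.
C = 11300/1.266e+08 = 8.922e-05 kg/m³ = 0.08922 mg/L.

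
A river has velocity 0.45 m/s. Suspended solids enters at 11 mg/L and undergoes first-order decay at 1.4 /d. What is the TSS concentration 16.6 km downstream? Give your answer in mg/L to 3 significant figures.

Travel time t = 16.6 km / 0.45 m/s = 1.66e+04/0.45 = 3.689e+04 s = 0.427 d.
First-order decay: C = 11·exp(−1.4·0.427) = 11·0.5501 = 6.051 mg/L.

6.05 mg/L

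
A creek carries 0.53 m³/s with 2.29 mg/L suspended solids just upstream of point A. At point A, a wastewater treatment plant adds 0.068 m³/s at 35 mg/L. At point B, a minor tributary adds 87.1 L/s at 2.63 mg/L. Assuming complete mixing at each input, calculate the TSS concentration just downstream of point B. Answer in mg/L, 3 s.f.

After input A: C = (0.53·2.29 + 0.068·35) / 0.598 = 6.01 mg/L.
87.1 L/s = 0.0871 m³/s.
After input B: C = (0.598·6.01 + 0.0871·2.63) / 0.6851 = 5.58 mg/L.

5.58 mg/L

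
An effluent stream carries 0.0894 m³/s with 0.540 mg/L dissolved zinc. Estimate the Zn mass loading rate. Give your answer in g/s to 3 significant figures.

Mass flux = Q·C = 0.0894 m³/s × 0.54 g/m³ = 0.04828 g/s.

0.0483 g/s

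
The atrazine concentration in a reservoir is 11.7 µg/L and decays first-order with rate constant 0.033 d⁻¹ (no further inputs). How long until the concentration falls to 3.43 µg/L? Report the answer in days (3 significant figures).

37.2 d

t = ln(C₀/C)/k = ln(11.7/3.43)/0.033 = 1.227/0.033 = 37.18 d.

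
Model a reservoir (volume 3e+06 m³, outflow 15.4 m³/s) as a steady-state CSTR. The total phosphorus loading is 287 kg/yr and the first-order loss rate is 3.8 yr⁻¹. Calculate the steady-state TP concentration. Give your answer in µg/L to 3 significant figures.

Outflow Q = 15.4 m³/s × 3.156e+07 s/yr = 4.86e+08 m³/yr.
Steady-state CSTR mass balance: W = Q·C + k·V·C, so C = W/(Q + kV).
Q + kV = 4.86e+08 + 3.8·3e+06 = 4.974e+08 m³/yr.
C = 287/4.974e+08 = 5.77e-07 kg/m³ = 0.000577 mg/L = 0.577 µg/L.

0.577 µg/L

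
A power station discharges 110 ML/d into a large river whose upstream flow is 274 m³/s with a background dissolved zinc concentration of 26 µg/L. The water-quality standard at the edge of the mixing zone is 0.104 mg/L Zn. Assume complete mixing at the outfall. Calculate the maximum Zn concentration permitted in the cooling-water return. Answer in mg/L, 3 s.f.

16.9 mg/L

110 ML/d = 1.273 m³/s.
26 µg/L = 0.026 mg/L.
Mass balance: 0.104·275.3 = 1.273·Cₑ + 274·0.026.
Cₑ = (28.63 − 7.124) / 1.273 = 16.89 mg/L.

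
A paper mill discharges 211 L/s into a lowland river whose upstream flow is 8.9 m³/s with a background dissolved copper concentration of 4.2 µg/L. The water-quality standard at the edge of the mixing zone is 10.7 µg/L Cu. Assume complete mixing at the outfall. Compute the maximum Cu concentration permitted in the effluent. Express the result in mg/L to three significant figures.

0.285 mg/L

211 L/s = 0.211 m³/s.
4.2 µg/L = 0.0042 mg/L.
10.7 µg/L = 0.0107 mg/L.
Mass balance: 0.0107·9.111 = 0.211·Cₑ + 8.9·0.0042.
Cₑ = (0.09749 − 0.03738) / 0.211 = 0.2849 mg/L.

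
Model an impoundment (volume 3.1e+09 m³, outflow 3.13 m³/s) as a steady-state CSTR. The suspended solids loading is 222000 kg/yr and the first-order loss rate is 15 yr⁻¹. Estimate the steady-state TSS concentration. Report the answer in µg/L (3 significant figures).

Outflow Q = 3.13 m³/s × 3.156e+07 s/yr = 9.878e+07 m³/yr.
Steady-state CSTR mass balance: W = Q·C + k·V·C, so C = W/(Q + kV).
Q + kV = 9.878e+07 + 15·3.1e+09 = 4.66e+10 m³/yr.
C = 222000/4.66e+10 = 4.764e-06 kg/m³ = 0.004764 mg/L = 4.764 µg/L.

4.76 µg/L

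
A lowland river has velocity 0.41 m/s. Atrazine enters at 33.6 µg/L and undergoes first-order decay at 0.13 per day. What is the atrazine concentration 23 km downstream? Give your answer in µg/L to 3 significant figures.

Travel time t = 23 km / 0.41 m/s = 2.3e+04/0.41 = 5.61e+04 s = 0.6493 d.
First-order decay: C = 33.6·exp(−0.13·0.6493) = 33.6·0.9191 = 30.88 µg/L.

30.9 µg/L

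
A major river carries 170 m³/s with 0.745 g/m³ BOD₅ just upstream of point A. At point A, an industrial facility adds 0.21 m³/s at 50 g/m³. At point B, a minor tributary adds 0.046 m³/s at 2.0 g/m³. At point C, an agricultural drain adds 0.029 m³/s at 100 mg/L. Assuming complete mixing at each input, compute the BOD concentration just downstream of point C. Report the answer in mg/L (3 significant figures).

0.823 mg/L

After input A: C = (170·0.745 + 0.21·50) / 170.2 = 0.8058 mg/L.
After input B: C = (170.2·0.8058 + 0.046·2) / 170.3 = 0.8061 mg/L.
After input C: C = (170.3·0.8061 + 0.029·100) / 170.3 = 0.823 mg/L.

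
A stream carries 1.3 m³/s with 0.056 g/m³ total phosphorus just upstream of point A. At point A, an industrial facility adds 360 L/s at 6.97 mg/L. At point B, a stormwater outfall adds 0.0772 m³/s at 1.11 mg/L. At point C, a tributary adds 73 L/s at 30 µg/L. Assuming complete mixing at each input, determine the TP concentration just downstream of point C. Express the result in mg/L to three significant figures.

360 L/s = 0.36 m³/s.
After input A: C = (1.3·0.056 + 0.36·6.97) / 1.66 = 1.555 mg/L.
After input B: C = (1.66·1.555 + 0.0772·1.11) / 1.737 = 1.536 mg/L.
73 L/s = 0.073 m³/s.
30 µg/L = 0.03 mg/L.
After input C: C = (1.737·1.536 + 0.073·0.03) / 1.81 = 1.475 mg/L.

1.47 mg/L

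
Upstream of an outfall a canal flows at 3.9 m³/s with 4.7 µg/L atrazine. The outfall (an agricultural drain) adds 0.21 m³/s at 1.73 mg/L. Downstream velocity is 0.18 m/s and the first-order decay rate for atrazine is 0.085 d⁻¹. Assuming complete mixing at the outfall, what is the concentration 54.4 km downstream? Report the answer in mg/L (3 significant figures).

0.0690 mg/L

4.7 µg/L = 0.0047 mg/L.
After complete mixing, C₀ = (0.21·1.73 + 3.9·0.0047) / 4.11 = 0.09285 mg/L.
Travel time t = 5.44e+04 m / 0.18 m/s = 3.022e+05 s = 3.498 d.
C = 0.09285·exp(−0.085·3.498) = 0.09285·0.7428 = 0.06897 mg/L.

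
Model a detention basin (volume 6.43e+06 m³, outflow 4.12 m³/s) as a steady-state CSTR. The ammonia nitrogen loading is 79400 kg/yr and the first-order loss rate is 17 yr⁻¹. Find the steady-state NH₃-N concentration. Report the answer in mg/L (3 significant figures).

Outflow Q = 4.12 m³/s × 3.156e+07 s/yr = 1.3e+08 m³/yr.
Steady-state CSTR mass balance: W = Q·C + k·V·C, so C = W/(Q + kV).
Q + kV = 1.3e+08 + 17·6.43e+06 = 2.393e+08 m³/yr.
C = 79400/2.393e+08 = 0.0003318 kg/m³ = 0.3318 mg/L.

0.332 mg/L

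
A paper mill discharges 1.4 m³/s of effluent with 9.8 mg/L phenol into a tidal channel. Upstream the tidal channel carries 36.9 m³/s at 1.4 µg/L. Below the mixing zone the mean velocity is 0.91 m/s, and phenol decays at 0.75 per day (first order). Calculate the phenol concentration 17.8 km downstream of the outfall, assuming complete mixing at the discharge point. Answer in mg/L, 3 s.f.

1.4 µg/L = 0.0014 mg/L.
After complete mixing, C₀ = (1.4·9.8 + 36.9·0.0014) / 38.3 = 0.3596 mg/L.
Travel time t = 1.78e+04 m / 0.91 m/s = 1.956e+04 s = 0.2264 d.
C = 0.3596·exp(−0.75·0.2264) = 0.3596·0.8438 = 0.3034 mg/L.

0.303 mg/L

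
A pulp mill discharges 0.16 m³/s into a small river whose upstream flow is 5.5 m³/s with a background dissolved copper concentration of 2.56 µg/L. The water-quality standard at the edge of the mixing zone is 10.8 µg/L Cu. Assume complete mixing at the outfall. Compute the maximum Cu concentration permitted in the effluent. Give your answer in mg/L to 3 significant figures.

2.56 µg/L = 0.00256 mg/L.
10.8 µg/L = 0.0108 mg/L.
Mass balance: 0.0108·5.66 = 0.16·Cₑ + 5.5·0.00256.
Cₑ = (0.06113 − 0.01408) / 0.16 = 0.294 mg/L.

0.294 mg/L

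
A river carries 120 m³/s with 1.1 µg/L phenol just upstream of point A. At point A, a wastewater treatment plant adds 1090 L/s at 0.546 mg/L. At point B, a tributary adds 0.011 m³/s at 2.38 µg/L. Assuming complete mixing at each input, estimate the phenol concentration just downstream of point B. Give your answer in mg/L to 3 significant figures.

0.00600 mg/L

1.1 µg/L = 0.0011 mg/L.
1090 L/s = 1.09 m³/s.
After input A: C = (120·0.0011 + 1.09·0.546) / 121.1 = 0.006005 mg/L.
2.38 µg/L = 0.00238 mg/L.
After input B: C = (121.1·0.006005 + 0.011·0.00238) / 121.1 = 0.006005 mg/L.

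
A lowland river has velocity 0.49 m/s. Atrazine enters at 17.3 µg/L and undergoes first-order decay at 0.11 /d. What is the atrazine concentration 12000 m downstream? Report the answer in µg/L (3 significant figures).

16.8 µg/L

Travel time t = 12000 m / 0.49 m/s = 1.2e+04/0.49 = 2.449e+04 s = 0.2834 d.
First-order decay: C = 17.3·exp(−0.11·0.2834) = 17.3·0.9693 = 16.77 µg/L.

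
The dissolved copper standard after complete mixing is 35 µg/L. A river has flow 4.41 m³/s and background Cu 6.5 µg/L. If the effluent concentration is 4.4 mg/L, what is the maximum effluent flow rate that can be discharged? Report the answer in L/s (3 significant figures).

28.8 L/s

6.5 µg/L = 0.0065 mg/L.
35 µg/L = 0.035 mg/L.
Mass balance at complete mixing: C_std·(Q_w + Q_r) = Q_w·C_e + Q_r·C_b.
Rearranging, Q_w = Q_r·(C_std − C_b)/(C_e − C_std) = 4.41·(0.035 − 0.0065) / (4.4 − 0.035) = 0.02879 m³/s.
= 28.79 L/s.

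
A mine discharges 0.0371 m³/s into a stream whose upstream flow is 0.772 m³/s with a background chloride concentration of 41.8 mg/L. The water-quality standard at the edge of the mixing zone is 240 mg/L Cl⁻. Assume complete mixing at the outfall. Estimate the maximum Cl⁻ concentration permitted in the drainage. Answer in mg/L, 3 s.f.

4360 mg/L

Mass balance: 240·0.8091 = 0.0371·Cₑ + 0.772·41.8.
Cₑ = (194.2 − 32.27) / 0.0371 = 4364 mg/L.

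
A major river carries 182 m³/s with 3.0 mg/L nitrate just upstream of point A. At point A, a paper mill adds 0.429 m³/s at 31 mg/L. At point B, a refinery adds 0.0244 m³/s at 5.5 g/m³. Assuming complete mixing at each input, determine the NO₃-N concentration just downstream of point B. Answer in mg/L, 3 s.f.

3.07 mg/L

After input A: C = (182·3 + 0.429·31) / 182.4 = 3.066 mg/L.
After input B: C = (182.4·3.066 + 0.0244·5.5) / 182.5 = 3.066 mg/L.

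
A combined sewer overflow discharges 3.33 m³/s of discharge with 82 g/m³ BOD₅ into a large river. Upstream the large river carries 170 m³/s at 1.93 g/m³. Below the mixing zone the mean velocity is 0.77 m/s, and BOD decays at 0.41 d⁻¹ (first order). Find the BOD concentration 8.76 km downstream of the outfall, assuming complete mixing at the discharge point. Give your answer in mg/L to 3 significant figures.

3.29 mg/L

After complete mixing, C₀ = (3.33·82 + 170·1.93) / 173.3 = 3.468 mg/L.
Travel time t = 8760 m / 0.77 m/s = 1.138e+04 s = 0.1317 d.
C = 3.468·exp(−0.41·0.1317) = 3.468·0.9474 = 3.286 mg/L.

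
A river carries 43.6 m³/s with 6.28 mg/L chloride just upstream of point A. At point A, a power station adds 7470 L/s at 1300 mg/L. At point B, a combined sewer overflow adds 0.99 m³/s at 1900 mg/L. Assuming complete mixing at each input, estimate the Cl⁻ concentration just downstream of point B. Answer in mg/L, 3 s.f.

7470 L/s = 7.47 m³/s.
After input A: C = (43.6·6.28 + 7.47·1300) / 51.07 = 195.5 mg/L.
After input B: C = (51.07·195.5 + 0.99·1900) / 52.06 = 227.9 mg/L.

228 mg/L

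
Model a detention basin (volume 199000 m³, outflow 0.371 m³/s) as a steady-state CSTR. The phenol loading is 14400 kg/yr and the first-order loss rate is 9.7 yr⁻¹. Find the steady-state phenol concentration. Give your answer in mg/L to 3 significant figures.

Outflow Q = 0.371 m³/s × 3.156e+07 s/yr = 1.171e+07 m³/yr.
Steady-state CSTR mass balance: W = Q·C + k·V·C, so C = W/(Q + kV).
Q + kV = 1.171e+07 + 9.7·199000 = 1.364e+07 m³/yr.
C = 14400/1.364e+07 = 0.001056 kg/m³ = 1.056 mg/L.

1.06 mg/L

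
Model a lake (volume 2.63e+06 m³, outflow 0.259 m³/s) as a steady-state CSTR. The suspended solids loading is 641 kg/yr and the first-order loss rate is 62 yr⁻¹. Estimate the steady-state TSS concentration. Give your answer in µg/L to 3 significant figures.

3.74 µg/L

Outflow Q = 0.259 m³/s × 3.156e+07 s/yr = 8.173e+06 m³/yr.
Steady-state CSTR mass balance: W = Q·C + k·V·C, so C = W/(Q + kV).
Q + kV = 8.173e+06 + 62·2.63e+06 = 1.712e+08 m³/yr.
C = 641/1.712e+08 = 3.743e-06 kg/m³ = 0.003743 mg/L = 3.743 µg/L.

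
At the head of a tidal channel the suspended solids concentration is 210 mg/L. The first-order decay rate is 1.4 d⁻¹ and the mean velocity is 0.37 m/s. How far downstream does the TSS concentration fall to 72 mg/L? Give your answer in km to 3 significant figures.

From C = C₀·e^(−kt), t = ln(C₀/C)/k = ln(210/72)/1.4 = 1.07/1.4 = 0.7646 d.
Distance = v·t = 0.37 m/s × 6.606e+04 s = 2.444e+04 m = 24.44 km.

24.4 km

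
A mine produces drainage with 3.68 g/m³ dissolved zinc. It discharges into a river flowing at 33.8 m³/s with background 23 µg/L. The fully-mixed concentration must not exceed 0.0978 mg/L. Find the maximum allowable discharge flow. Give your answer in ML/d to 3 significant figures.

23 µg/L = 0.023 mg/L.
Mass balance at complete mixing: C_std·(Q_w + Q_r) = Q_w·C_e + Q_r·C_b.
Rearranging, Q_w = Q_r·(C_std − C_b)/(C_e − C_std) = 33.8·(0.0978 − 0.023) / (3.68 − 0.0978) = 0.7058 m³/s.
= 60.98 ML/d.

61.0 ML/d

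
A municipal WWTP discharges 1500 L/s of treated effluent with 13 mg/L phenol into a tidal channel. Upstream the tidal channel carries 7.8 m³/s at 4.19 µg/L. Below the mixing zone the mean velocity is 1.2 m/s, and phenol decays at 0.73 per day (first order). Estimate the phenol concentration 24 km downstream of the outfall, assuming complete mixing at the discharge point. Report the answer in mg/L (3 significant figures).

1500 L/s = 1.5 m³/s.
4.19 µg/L = 0.00419 mg/L.
After complete mixing, C₀ = (1.5·13 + 7.8·0.00419) / 9.3 = 2.1 mg/L.
Travel time t = 2.4e+04 m / 1.2 m/s = 2e+04 s = 0.2315 d.
C = 2.1·exp(−0.73·0.2315) = 2.1·0.8445 = 1.774 mg/L.

1.77 mg/L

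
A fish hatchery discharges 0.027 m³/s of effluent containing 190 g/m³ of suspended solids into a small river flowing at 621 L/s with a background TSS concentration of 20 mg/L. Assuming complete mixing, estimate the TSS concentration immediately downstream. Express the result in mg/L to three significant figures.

27.1 mg/L

621 L/s = 0.621 m³/s.
Conservation of mass across the mixing zone: C = (0.027·190 + 0.621·20) / (0.027 + 0.621) = 17.55/0.648 = 27.08 mg/L.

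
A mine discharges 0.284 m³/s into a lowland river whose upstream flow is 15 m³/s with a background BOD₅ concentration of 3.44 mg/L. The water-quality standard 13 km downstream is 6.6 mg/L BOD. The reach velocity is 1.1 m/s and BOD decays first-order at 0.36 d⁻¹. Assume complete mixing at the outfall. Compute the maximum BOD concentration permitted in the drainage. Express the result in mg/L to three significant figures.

191 mg/L

Travel time to the compliance point: t = 1.3e+04/1.1 = 1.182e+04 s = 0.1368 d; decay factor exp(−0.36·0.1368) = 0.952.
So the concentration just after mixing may be at most 6.6/0.952 = 6.933 mg/L.
Mass balance: 6.933·15.28 = 0.284·Cₑ + 15·3.44.
Cₑ = (106 − 51.6) / 0.284 = 191.4 mg/L.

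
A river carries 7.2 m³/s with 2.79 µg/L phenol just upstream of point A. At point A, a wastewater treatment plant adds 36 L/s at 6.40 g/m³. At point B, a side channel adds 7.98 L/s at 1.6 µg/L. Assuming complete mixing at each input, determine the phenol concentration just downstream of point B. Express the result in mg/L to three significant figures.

2.79 µg/L = 0.00279 mg/L.
36 L/s = 0.036 m³/s.
After input A: C = (7.2·0.00279 + 0.036·6.4) / 7.236 = 0.03462 mg/L.
7.98 L/s = 0.00798 m³/s.
1.6 µg/L = 0.0016 mg/L.
After input B: C = (7.236·0.03462 + 0.00798·0.0016) / 7.244 = 0.03458 mg/L.

0.0346 mg/L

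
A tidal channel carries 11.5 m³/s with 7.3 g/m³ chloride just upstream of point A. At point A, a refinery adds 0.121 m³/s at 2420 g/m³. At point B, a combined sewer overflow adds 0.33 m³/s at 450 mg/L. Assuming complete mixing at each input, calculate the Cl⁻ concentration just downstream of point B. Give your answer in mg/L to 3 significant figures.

After input A: C = (11.5·7.3 + 0.121·2420) / 11.62 = 32.42 mg/L.
After input B: C = (11.62·32.42 + 0.33·450) / 11.95 = 43.95 mg/L.

44.0 mg/L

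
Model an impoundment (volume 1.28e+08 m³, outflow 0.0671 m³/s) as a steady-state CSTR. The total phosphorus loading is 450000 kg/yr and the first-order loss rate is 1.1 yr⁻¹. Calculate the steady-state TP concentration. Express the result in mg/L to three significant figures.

Outflow Q = 0.0671 m³/s × 3.156e+07 s/yr = 2.118e+06 m³/yr.
Steady-state CSTR mass balance: W = Q·C + k·V·C, so C = W/(Q + kV).
Q + kV = 2.118e+06 + 1.1·1.28e+08 = 1.429e+08 m³/yr.
C = 450000/1.429e+08 = 0.003149 kg/m³ = 3.149 mg/L.

3.15 mg/L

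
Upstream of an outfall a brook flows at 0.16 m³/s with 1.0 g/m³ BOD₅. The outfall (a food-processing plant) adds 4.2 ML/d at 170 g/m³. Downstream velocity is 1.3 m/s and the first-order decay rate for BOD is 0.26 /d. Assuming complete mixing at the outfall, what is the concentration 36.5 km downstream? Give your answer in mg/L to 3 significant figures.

37.1 mg/L

4.2 ML/d = 0.04861 m³/s.
After complete mixing, C₀ = (0.04861·170 + 0.16·1) / 0.2086 = 40.38 mg/L.
Travel time t = 3.65e+04 m / 1.3 m/s = 2.808e+04 s = 0.325 d.
C = 40.38·exp(−0.26·0.325) = 40.38·0.919 = 37.11 mg/L.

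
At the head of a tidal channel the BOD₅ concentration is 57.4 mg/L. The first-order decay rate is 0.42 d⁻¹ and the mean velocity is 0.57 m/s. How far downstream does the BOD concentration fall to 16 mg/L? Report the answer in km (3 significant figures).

From C = C₀·e^(−kt), t = ln(C₀/C)/k = ln(57.4/16)/0.42 = 1.277/0.42 = 3.042 d.
Distance = v·t = 0.57 m/s × 2.628e+05 s = 1.498e+05 m = 149.8 km.

150 km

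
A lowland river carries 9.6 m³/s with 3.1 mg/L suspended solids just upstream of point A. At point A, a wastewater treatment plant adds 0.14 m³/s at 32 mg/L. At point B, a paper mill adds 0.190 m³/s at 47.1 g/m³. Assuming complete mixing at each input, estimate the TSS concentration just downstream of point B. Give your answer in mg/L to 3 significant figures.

After input A: C = (9.6·3.1 + 0.14·32) / 9.74 = 3.515 mg/L.
After input B: C = (9.74·3.515 + 0.19·47.1) / 9.93 = 4.349 mg/L.

4.35 mg/L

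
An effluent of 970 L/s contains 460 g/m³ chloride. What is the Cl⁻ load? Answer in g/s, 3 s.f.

446 g/s

970 L/s = 0.97 m³/s.
Mass flux = Q·C = 0.97 m³/s × 460 g/m³ = 446.2 g/s.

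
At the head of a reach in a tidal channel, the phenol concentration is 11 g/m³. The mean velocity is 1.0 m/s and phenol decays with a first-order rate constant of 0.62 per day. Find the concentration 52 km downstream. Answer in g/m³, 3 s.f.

7.57 g/m³

Travel time t = 52 km / 1.0 m/s = 5.2e+04/1.0 = 5.2e+04 s = 0.6019 d.
First-order decay: C = 11·exp(−0.62·0.6019) = 11·0.6886 = 7.574 g/m³.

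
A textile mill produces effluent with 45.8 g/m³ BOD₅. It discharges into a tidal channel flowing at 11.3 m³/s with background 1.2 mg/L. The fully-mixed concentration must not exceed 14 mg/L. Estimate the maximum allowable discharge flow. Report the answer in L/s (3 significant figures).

Mass balance at complete mixing: C_std·(Q_w + Q_r) = Q_w·C_e + Q_r·C_b.
Rearranging, Q_w = Q_r·(C_std − C_b)/(C_e − C_std) = 11.3·(14 − 1.2) / (45.8 − 14) = 4.548 m³/s.
= 4548 L/s.

4550 L/s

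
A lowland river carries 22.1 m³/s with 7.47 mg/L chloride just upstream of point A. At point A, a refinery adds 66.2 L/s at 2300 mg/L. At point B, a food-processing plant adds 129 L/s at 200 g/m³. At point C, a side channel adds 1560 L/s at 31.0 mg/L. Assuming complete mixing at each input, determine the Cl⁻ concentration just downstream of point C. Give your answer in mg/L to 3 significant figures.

66.2 L/s = 0.0662 m³/s.
After input A: C = (22.1·7.47 + 0.0662·2300) / 22.17 = 14.32 mg/L.
129 L/s = 0.129 m³/s.
After input B: C = (22.17·14.32 + 0.129·200) / 22.3 = 15.39 mg/L.
1560 L/s = 1.56 m³/s.
After input C: C = (22.3·15.39 + 1.56·31) / 23.86 = 16.41 mg/L.

16.4 mg/L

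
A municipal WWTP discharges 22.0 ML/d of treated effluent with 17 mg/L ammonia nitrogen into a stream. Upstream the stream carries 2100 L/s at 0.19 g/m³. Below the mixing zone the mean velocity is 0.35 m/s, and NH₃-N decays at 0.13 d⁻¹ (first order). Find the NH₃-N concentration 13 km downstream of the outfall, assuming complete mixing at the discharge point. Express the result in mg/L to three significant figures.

1.90 mg/L

22.0 ML/d = 0.2546 m³/s.
2100 L/s = 2.1 m³/s.
After complete mixing, C₀ = (0.2546·17 + 2.1·0.19) / 2.355 = 2.008 mg/L.
Travel time t = 1.3e+04 m / 0.35 m/s = 3.714e+04 s = 0.4299 d.
C = 2.008·exp(−0.13·0.4299) = 2.008·0.9456 = 1.899 mg/L.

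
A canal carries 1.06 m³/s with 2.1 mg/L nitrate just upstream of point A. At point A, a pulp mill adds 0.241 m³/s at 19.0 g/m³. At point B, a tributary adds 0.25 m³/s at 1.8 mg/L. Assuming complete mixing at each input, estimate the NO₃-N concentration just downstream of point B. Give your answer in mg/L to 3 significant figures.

After input A: C = (1.06·2.1 + 0.241·19) / 1.301 = 5.231 mg/L.
After input B: C = (1.301·5.231 + 0.25·1.8) / 1.551 = 4.678 mg/L.

4.68 mg/L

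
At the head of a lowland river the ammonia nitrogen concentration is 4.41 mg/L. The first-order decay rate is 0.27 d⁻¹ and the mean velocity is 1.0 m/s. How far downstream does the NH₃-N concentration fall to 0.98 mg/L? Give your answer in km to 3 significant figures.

From C = C₀·e^(−kt), t = ln(C₀/C)/k = ln(4.41/0.98)/0.27 = 1.504/0.27 = 5.571 d.
Distance = v·t = 1.0 m/s × 4.813e+05 s = 4.813e+05 m = 481.3 km.

481 km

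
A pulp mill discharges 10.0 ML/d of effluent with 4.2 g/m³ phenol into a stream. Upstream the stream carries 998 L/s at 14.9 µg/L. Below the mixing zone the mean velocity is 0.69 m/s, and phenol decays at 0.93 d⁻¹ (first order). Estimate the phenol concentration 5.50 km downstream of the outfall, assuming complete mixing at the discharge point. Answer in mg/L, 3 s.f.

0.413 mg/L

10.0 ML/d = 0.1157 m³/s.
998 L/s = 0.998 m³/s.
14.9 µg/L = 0.0149 mg/L.
After complete mixing, C₀ = (0.1157·4.2 + 0.998·0.0149) / 1.114 = 0.4498 mg/L.
Travel time t = 5500 m / 0.69 m/s = 7971 s = 0.09226 d.
C = 0.4498·exp(−0.93·0.09226) = 0.4498·0.9178 = 0.4128 mg/L.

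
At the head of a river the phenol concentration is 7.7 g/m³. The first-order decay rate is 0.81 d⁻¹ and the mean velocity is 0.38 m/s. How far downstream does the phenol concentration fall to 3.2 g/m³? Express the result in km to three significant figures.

From C = C₀·e^(−kt), t = ln(C₀/C)/k = ln(7.7/3.2)/0.81 = 0.8781/0.81 = 1.084 d.
Distance = v·t = 0.38 m/s × 9.366e+04 s = 3.559e+04 m = 35.59 km.

35.6 km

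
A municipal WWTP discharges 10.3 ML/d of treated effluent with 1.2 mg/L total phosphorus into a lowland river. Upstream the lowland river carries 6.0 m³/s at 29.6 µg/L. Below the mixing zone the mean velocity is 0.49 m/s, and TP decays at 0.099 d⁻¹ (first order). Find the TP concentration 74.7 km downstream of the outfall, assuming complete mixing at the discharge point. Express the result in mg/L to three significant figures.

10.3 ML/d = 0.1192 m³/s.
29.6 µg/L = 0.0296 mg/L.
After complete mixing, C₀ = (0.1192·1.2 + 6·0.0296) / 6.119 = 0.0524 mg/L.
Travel time t = 7.47e+04 m / 0.49 m/s = 1.524e+05 s = 1.764 d.
C = 0.0524·exp(−0.099·1.764) = 0.0524·0.8397 = 0.044 mg/L.

0.0440 mg/L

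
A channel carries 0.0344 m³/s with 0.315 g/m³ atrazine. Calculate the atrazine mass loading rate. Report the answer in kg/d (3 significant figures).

0.936 kg/d

Mass flux = Q·C = 0.0344 m³/s × 0.315 g/m³ = 0.01084 g/s.
= 0.01084 g/s × 86.4 = 0.9362 kg/d.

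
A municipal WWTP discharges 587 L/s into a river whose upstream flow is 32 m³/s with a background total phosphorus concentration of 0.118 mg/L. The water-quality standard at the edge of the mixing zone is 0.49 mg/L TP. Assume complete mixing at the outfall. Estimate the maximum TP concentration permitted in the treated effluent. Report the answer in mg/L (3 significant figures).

20.8 mg/L

587 L/s = 0.587 m³/s.
Mass balance: 0.49·32.59 = 0.587·Cₑ + 32·0.118.
Cₑ = (15.97 − 3.776) / 0.587 = 20.77 mg/L.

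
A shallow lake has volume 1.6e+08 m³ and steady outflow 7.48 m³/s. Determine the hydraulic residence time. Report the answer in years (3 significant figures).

Q = 7.48 m³/s × 3.156e+07 s/yr = 2.361e+08 m³/yr.
Hydraulic residence time τ = V/Q = 1.6e+08/2.361e+08 = 0.6778 yr.

0.678 yr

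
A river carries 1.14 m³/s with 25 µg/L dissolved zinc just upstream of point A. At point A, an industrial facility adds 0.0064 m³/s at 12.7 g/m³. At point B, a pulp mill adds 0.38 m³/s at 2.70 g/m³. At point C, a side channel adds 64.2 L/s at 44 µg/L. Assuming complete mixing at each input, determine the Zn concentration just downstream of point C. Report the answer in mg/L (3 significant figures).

0.716 mg/L

25 µg/L = 0.025 mg/L.
After input A: C = (1.14·0.025 + 0.0064·12.7) / 1.146 = 0.09576 mg/L.
After input B: C = (1.146·0.09576 + 0.38·2.7) / 1.526 = 0.7441 mg/L.
64.2 L/s = 0.0642 m³/s.
44 µg/L = 0.044 mg/L.
After input C: C = (1.526·0.7441 + 0.0642·0.044) / 1.591 = 0.7158 mg/L.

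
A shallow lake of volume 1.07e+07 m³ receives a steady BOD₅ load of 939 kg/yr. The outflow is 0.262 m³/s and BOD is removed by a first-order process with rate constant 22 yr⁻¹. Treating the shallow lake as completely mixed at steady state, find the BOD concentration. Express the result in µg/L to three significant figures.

Outflow Q = 0.262 m³/s × 3.156e+07 s/yr = 8.268e+06 m³/yr.
Steady-state CSTR mass balance: W = Q·C + k·V·C, so C = W/(Q + kV).
Q + kV = 8.268e+06 + 22·1.07e+07 = 2.437e+08 m³/yr.
C = 939/2.437e+08 = 3.854e-06 kg/m³ = 0.003854 mg/L = 3.854 µg/L.

3.85 µg/L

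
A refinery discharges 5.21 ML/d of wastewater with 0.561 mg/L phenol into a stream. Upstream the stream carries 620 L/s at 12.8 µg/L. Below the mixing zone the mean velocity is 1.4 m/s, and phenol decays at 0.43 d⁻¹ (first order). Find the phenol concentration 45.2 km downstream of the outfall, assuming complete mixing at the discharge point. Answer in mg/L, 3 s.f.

0.0523 mg/L

5.21 ML/d = 0.0603 m³/s.
620 L/s = 0.62 m³/s.
12.8 µg/L = 0.0128 mg/L.
After complete mixing, C₀ = (0.0603·0.561 + 0.62·0.0128) / 0.6803 = 0.06139 mg/L.
Travel time t = 4.52e+04 m / 1.4 m/s = 3.229e+04 s = 0.3737 d.
C = 0.06139·exp(−0.43·0.3737) = 0.06139·0.8516 = 0.05228 mg/L.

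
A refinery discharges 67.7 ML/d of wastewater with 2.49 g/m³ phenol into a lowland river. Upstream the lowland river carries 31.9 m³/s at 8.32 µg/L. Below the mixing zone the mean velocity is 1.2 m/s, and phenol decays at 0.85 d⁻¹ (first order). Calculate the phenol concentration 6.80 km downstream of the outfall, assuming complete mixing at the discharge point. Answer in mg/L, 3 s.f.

0.0641 mg/L

67.7 ML/d = 0.7836 m³/s.
8.32 µg/L = 0.00832 mg/L.
After complete mixing, C₀ = (0.7836·2.49 + 31.9·0.00832) / 32.68 = 0.06782 mg/L.
Travel time t = 6800 m / 1.2 m/s = 5667 s = 0.06559 d.
C = 0.06782·exp(−0.85·0.06559) = 0.06782·0.9458 = 0.06414 mg/L.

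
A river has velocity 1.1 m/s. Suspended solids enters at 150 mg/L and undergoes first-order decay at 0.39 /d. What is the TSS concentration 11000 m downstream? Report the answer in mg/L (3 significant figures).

Travel time t = 11000 m / 1.1 m/s = 1.1e+04/1.1 = 1e+04 s = 0.1157 d.
First-order decay: C = 150·exp(−0.39·0.1157) = 150·0.9559 = 143.4 mg/L.

143 mg/L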